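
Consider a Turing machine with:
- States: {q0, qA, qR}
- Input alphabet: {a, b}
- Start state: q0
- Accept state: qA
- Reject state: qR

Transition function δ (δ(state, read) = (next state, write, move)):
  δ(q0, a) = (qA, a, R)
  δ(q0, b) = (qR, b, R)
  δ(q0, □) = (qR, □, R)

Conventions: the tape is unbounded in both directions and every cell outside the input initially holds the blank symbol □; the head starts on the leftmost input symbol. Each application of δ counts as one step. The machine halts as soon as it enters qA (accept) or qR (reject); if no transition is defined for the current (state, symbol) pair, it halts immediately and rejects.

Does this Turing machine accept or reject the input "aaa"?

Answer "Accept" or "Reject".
Step 0: [q0]aaa (head at position 0)
Step 1: δ(q0, a) = (qA, a, R)  ⊢  a[qA]aa (head at position 1)
The machine is in qA, so it halts and accepts.

Final answer: Accept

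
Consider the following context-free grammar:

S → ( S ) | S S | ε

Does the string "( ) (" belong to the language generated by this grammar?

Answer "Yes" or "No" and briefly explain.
Each production adds parentheses only in matched pairs (S → ( S )) or none at all, so every derived string has equally many '(' and ')'. The string ( ) ( has two '(' and one ')', so it cannot be derived.

Final answer: No - no valid derivation exists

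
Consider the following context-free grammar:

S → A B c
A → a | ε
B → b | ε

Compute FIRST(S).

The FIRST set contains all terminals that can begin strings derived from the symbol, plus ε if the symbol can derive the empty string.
FIRST(A) = {a, ε} (A → a | ε) and FIRST(B) = {b, ε} (B → b | ε).
For S → A B c: add FIRST(A) minus ε = {a}; A is nullable, so also add FIRST(B) minus ε = {b}; B is nullable too, so also add FIRST(c) = {c}. The terminal c is never erased, so S is not nullable and ε is not included.
FIRST(S) = {a, b, c}.

Final answer: {a, b, c}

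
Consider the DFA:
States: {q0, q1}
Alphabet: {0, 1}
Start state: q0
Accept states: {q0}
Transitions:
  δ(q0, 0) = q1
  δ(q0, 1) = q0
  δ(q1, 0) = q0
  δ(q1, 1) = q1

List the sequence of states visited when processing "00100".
Starting at q0
Read '0': q0 -> q1
Read '0': q1 -> q0
Read '1': q0 -> q0
Read '0': q0 -> q1
Read '0': q1 -> q0

Final answer: q0 -> q1 -> q0 -> q0 -> q1 -> q0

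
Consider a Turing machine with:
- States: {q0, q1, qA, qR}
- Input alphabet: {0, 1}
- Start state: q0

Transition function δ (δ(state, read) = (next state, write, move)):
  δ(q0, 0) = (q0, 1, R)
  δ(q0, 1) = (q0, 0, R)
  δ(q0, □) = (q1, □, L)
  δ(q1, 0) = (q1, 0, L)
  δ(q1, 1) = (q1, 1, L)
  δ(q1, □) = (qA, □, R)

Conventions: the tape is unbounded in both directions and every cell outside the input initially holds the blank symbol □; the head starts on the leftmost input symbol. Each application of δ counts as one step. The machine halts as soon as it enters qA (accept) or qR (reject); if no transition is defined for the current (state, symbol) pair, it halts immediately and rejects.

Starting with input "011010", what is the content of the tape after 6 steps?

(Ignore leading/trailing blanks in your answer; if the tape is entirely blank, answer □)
Step 0: [q0]011010 (head at position 0)
Step 1: δ(q0, 0) = (q0, 1, R)  ⊢  1[q0]11010 (head at position 1)
Step 2: δ(q0, 1) = (q0, 0, R)  ⊢  10[q0]1010 (head at position 2)
Step 3: δ(q0, 1) = (q0, 0, R)  ⊢  100[q0]010 (head at position 3)
Step 4: δ(q0, 0) = (q0, 1, R)  ⊢  1001[q0]10 (head at position 4)
Step 5: δ(q0, 1) = (q0, 0, R)  ⊢  10010[q0]0 (head at position 5)
Step 6: δ(q0, 0) = (q0, 1, R)  ⊢  100101[q0]□ (head at position 6)
Tape after 6 steps (ignoring surrounding blanks): 100101

Final answer: Tape: 100101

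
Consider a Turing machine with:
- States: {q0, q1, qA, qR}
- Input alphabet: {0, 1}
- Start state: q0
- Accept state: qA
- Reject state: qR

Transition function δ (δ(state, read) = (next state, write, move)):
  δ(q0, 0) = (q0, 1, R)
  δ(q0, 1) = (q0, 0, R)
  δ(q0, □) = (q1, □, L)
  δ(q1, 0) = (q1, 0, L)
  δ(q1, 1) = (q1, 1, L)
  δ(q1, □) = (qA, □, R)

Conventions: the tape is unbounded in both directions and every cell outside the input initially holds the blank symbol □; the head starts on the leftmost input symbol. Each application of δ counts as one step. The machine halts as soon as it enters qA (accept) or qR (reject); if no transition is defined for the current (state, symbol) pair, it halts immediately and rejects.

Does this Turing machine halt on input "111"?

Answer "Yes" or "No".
Step 0: [q0]111 (head at position 0)
Step 1: δ(q0, 1) = (q0, 0, R)  ⊢  0[q0]11 (head at position 1)
Step 2: δ(q0, 1) = (q0, 0, R)  ⊢  00[q0]1 (head at position 2)
Step 3: δ(q0, 1) = (q0, 0, R)  ⊢  000[q0]□ (head at position 3)
Step 4: δ(q0, □) = (q1, □, L)  ⊢  00[q1]0□ (head at position 2)
Step 5: δ(q1, 0) = (q1, 0, L)  ⊢  0[q1]00□ (head at position 1)
Step 6: δ(q1, 0) = (q1, 0, L)  ⊢  [q1]000□ (head at position 0)
Step 7: δ(q1, 0) = (q1, 0, L)  ⊢  [q1]□000□ (head at position -1)
Step 8: δ(q1, □) = (qA, □, R)  ⊢  □[qA]000□ (head at position 0)
The machine is in qA, so it halts and accepts.
It halts after 8 steps.

Final answer: Yes - halts after 8 steps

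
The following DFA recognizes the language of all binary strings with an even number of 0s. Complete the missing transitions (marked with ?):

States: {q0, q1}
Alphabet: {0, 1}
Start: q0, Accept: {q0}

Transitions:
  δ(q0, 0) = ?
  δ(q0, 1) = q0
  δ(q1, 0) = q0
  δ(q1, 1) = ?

What each state remembers (consistent with the given transitions and accept states):
  q0: an even number of 0s has been read so far
  q1: an odd number of 0s has been read so far
Filling in the missing entries:
  δ(q0, 0): in q0 (an even number of 0s has been read so far), after reading 0 we have: an odd number of 0s has been read so far → q1
  δ(q1, 1): in q1 (an odd number of 0s has been read so far), after reading 1 we have: an odd number of 0s has been read so far → q1

Final answer: δ(q0, 0) = q1; δ(q1, 1) = q1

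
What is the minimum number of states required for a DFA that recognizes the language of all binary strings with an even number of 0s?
Language: binary strings with an even number of 0s
Lower bound (Myhill–Nerode): the prefixes ε, 0 are pairwise distinguishable:
  ε vs 0: suffix ε distinguishes them (ε has zero 0s (accepted), 0 has one 0 (rejected))
So any DFA needs at least 2 states.
Upper bound: a DFA with 2 states exists (one state per class above).
Minimum states: 2

Final answer: 2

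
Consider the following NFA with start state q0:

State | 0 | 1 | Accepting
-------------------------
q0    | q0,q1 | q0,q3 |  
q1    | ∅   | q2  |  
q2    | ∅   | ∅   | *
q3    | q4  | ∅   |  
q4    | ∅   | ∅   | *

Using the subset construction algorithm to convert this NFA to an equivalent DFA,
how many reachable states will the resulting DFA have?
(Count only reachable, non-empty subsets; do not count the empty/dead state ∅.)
Start subset: {q0}
{q0}: on 0 → {q0, q1}, on 1 → {q0, q3}
{q0, q1}: on 0 → {q0, q1}, on 1 → {q0, q2, q3}
{q0, q3}: on 0 → {q0, q1, q4}, on 1 → {q0, q3}
{q0, q2, q3}: on 0 → {q0, q1, q4}, on 1 → {q0, q3}
{q0, q1, q4}: on 0 → {q0, q1}, on 1 → {q0, q2, q3}
Reachable non-empty subsets: {q0}, {q0, q1}, {q0, q3}, {q0, q2, q3}, {q0, q1, q4} — 5 in total.

Final answer: 5 states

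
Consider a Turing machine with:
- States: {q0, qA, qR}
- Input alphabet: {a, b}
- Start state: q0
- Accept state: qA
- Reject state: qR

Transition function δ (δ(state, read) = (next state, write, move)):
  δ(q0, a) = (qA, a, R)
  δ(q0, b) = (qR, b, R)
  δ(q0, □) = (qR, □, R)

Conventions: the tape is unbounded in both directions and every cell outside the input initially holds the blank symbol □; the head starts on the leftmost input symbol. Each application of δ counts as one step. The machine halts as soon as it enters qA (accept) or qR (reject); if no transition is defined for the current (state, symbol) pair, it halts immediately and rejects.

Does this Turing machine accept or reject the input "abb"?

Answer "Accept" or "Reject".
Step 0: [q0]abb (head at position 0)
Step 1: δ(q0, a) = (qA, a, R)  ⊢  a[qA]bb (head at position 1)
The machine is in qA, so it halts and accepts.

Final answer: Accept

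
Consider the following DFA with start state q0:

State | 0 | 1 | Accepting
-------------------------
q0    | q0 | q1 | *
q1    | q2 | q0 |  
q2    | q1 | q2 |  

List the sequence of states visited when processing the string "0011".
q0 → q0 → q0 → q1 → q0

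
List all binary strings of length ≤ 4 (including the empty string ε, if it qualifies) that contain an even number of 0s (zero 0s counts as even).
Checking every binary string of length 0 to 4:
  Length 0: accepted: ε | rejected: (none)
  Length 1: accepted: 1 | rejected: 0
  Length 2: accepted: 00, 11 | rejected: 01, 10
  Length 3: accepted: 001, 010, 100, 111 | rejected: 000, 011, 101, 110
  Length 4: accepted: 0000, 0011, 0101, 0110, 1001, 1010, 1100, 1111 | rejected: 0001, 0010, 0100, 0111, 1000, 1011, 1101, 1110
Total: 16 string(s).

Final answer: ε, 1, 00, 11, 001, 010, 100, 111, 0000, 0011, 0101, 0110, 1001, 1010, 1100, 1111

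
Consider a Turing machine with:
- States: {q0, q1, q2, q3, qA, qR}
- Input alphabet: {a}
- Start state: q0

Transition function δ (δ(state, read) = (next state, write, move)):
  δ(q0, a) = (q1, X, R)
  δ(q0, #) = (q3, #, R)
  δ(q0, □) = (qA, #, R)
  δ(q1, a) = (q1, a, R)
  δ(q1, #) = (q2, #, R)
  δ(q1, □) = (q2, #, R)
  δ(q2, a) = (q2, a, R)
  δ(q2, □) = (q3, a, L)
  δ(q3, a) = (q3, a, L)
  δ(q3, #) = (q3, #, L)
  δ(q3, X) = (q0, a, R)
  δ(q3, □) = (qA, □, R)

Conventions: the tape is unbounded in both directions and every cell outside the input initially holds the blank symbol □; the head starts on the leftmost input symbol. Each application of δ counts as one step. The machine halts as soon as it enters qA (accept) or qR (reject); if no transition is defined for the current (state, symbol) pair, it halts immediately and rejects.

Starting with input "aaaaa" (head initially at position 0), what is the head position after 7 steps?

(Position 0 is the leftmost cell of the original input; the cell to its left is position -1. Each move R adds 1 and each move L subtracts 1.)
Step 0: [q0]aaaaa (head at position 0)
Step 1: δ(q0, a) = (q1, X, R)  ⊢  X[q1]aaaa (head at position 1)
Step 2: δ(q1, a) = (q1, a, R)  ⊢  Xa[q1]aaa (head at position 2)
Step 3: δ(q1, a) = (q1, a, R)  ⊢  Xaa[q1]aa (head at position 3)
Step 4: δ(q1, a) = (q1, a, R)  ⊢  Xaaa[q1]a (head at position 4)
Step 5: δ(q1, a) = (q1, a, R)  ⊢  Xaaaa[q1]□ (head at position 5)
Step 6: δ(q1, □) = (q2, #, R)  ⊢  Xaaaa#[q2]□ (head at position 6)
Step 7: δ(q2, □) = (q3, a, L)  ⊢  Xaaaa[q3]#a (head at position 5)
Head position after 7 steps: 5

Final answer: Position 5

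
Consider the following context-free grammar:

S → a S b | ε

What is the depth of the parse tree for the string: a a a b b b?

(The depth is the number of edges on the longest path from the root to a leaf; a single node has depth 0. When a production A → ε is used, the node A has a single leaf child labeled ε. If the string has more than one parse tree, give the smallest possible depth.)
The only parse tree applies S → a S b 3 times (once per matching a…b pair) and then S → ε.
The S nodes sit at depths 0, 1, …, 3; the innermost S (depth 3) has the single child ε at depth 4.
The terminal leaves a, b are at depths 1..3, so the longest root-to-leaf path is S → S → … → S → ε with 4 edges.
Depth = 4.

Final answer: 4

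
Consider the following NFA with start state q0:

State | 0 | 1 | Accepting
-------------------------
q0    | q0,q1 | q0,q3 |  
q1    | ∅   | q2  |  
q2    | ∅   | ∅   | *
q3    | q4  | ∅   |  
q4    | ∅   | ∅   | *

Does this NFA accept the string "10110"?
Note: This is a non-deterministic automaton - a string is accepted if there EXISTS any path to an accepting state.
Track the set of states the NFA could be in: start {q0}
Read '1': {q0} → {q0, q3}
Read '0': {q0, q3} → {q0, q1, q4}
Read '1': {q0, q1, q4} → {q0, q2, q3}
Read '1': {q0, q2, q3} → {q0, q3}
Read '0': {q0, q3} → {q0, q1, q4}
Final set {q0, q1, q4} contains accepting state(s) {q4} → accepted.

Final answer: Yes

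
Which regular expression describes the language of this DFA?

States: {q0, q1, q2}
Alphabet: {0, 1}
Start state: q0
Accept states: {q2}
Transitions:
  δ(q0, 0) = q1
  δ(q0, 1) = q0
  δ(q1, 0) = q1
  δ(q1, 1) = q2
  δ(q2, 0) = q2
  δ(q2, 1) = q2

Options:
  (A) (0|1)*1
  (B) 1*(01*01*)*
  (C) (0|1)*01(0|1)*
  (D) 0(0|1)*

Testing sample strings against the DFA:
  '110' -> rejected
  '010' -> accepted
  '0010' -> accepted
  '11' -> rejected
Checking each option for a counterexample:
  (A) (0|1)*1: '1' is rejected by the DFA but matches the regex → eliminated
  (B) 1*(01*01*)*: ε is rejected by the DFA but matches the regex → eliminated
  (C) (0|1)*01(0|1)*: agrees with the DFA on all strings of length ≤ 4
  (D) 0(0|1)*: '0' is rejected by the DFA but matches the regex → eliminated
Only (C) (0|1)*01(0|1)* is consistent with the DFA.

Final answer: (C) (0|1)*01(0|1)*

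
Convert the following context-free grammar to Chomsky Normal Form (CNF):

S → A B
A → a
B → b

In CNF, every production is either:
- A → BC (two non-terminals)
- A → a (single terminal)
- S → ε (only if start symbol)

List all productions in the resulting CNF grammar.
The grammar has no ε-productions or unit productions to eliminate.
S → A B is already in CNF (two non-terminals) – keep it.
A → a is already in CNF (single terminal) – keep it.
B → b is already in CNF (single terminal) – keep it.
Resulting CNF grammar (3 productions): A → a; B → b; S → A B

Final answer: A → a; B → b; S → A B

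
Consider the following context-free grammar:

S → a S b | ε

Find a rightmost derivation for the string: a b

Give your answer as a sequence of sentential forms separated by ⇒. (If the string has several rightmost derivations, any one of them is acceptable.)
Start with S.
Step 1: the rightmost non-terminal is S; apply S → a S b:  a S b
Step 2: the rightmost non-terminal is S; apply S → ε:  a b

Final answer: S ⇒ a S b ⇒ a b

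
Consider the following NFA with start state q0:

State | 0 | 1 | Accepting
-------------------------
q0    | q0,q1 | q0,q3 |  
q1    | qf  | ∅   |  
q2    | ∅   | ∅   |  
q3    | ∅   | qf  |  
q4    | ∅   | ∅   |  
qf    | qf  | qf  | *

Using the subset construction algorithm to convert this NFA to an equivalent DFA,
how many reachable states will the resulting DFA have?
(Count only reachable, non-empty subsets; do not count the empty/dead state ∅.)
Start subset: {q0}
{q0}: on 0 → {q0, q1}, on 1 → {q0, q3}
{q0, q1}: on 0 → {q0, q1, qf}, on 1 → {q0, q3}
{q0, q3}: on 0 → {q0, q1}, on 1 → {q0, q3, qf}
{q0, q1, qf}: on 0 → {q0, q1, qf}, on 1 → {q0, q3, qf}
{q0, q3, qf}: on 0 → {q0, q1, qf}, on 1 → {q0, q3, qf}
Reachable non-empty subsets: {q0}, {q0, q1}, {q0, q3}, {q0, q1, qf}, {q0, q3, qf} — 5 in total.

Final answer: 5 states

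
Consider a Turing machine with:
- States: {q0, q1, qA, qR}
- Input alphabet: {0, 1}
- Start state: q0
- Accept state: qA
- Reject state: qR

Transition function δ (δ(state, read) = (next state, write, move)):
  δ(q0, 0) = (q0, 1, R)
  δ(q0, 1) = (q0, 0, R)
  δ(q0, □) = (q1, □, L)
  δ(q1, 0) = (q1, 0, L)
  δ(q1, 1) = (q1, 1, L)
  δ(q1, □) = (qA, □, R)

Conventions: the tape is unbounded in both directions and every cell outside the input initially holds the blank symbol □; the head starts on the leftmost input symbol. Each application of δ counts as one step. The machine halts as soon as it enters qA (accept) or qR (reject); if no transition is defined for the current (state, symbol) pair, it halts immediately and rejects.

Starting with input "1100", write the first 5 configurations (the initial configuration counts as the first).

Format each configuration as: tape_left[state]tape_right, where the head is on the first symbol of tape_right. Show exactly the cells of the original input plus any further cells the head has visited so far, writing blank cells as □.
Step 0: [q0]1100 (head at position 0)
Step 1: δ(q0, 1) = (q0, 0, R)  ⊢  0[q0]100 (head at position 1)
Step 2: δ(q0, 1) = (q0, 0, R)  ⊢  00[q0]00 (head at position 2)
Step 3: δ(q0, 0) = (q0, 1, R)  ⊢  001[q0]0 (head at position 3)
Step 4: δ(q0, 0) = (q0, 1, R)  ⊢  0011[q0]□ (head at position 4)

Final answer: [q0]1100 ⊢ 0[q0]100 ⊢ 00[q0]00 ⊢ 001[q0]0 ⊢ 0011[q0]□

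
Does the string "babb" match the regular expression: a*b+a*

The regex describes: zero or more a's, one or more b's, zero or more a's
No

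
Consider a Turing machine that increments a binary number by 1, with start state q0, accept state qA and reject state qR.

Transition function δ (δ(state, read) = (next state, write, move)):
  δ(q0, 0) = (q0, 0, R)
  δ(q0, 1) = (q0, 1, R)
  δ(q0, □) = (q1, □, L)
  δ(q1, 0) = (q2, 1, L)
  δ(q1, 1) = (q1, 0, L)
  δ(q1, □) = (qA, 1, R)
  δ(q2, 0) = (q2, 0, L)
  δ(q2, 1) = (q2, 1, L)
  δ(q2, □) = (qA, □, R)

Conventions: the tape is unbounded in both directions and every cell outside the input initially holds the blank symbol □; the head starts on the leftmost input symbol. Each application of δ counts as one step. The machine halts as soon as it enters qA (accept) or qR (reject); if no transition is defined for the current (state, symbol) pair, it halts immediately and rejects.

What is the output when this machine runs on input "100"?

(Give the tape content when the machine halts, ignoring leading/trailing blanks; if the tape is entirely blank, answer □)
Step 0: [q0]100 (head at position 0)
Step 1: δ(q0, 1) = (q0, 1, R)  ⊢  1[q0]00 (head at position 1)
Step 2: δ(q0, 0) = (q0, 0, R)  ⊢  10[q0]0 (head at position 2)
Step 3: δ(q0, 0) = (q0, 0, R)  ⊢  100[q0]□ (head at position 3)
Step 4: δ(q0, □) = (q1, □, L)  ⊢  10[q1]0□ (head at position 2)
Step 5: δ(q1, 0) = (q2, 1, L)  ⊢  1[q2]01□ (head at position 1)
Step 6: δ(q2, 0) = (q2, 0, L)  ⊢  [q2]101□ (head at position 0)
Step 7: δ(q2, 1) = (q2, 1, L)  ⊢  [q2]□101□ (head at position -1)
Step 8: δ(q2, □) = (qA, □, R)  ⊢  □[qA]101□ (head at position 0)
The machine is in qA, so it halts and accepts.
Tape content when halted (ignoring surrounding blanks): 101

Final answer: Output: 101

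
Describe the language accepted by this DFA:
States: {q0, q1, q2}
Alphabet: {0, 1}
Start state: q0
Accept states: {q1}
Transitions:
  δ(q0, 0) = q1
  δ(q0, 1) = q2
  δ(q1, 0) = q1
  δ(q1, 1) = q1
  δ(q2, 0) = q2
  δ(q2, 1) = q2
Analyzing the DFA structure:
Start state: q0
Accept states: {q1}
Interpreting what each state remembers (checking against the transitions):
  q0: nothing has been read yet
  q1: the first symbol was 0
  q2: the first symbol was 1 (trap state)
  δ(q0, 0): in q0 (nothing has been read yet), after reading 0 we have: the first symbol was 0 → q1
  δ(q0, 1): in q0 (nothing has been read yet), after reading 1 we have: the first symbol was 1 (trap state) → q2
  δ(q1, 0): in q1 (the first symbol was 0), after reading 0 we have: the first symbol was 0 → q1
  δ(q1, 1): in q1 (the first symbol was 0), after reading 1 we have: the first symbol was 0 → q1
  δ(q2, 0): in q2 (the first symbol was 1 (trap state)), after reading 0 we have: the first symbol was 1 (trap state) → q2
  δ(q2, 1): in q2 (the first symbol was 1 (trap state)), after reading 1 we have: the first symbol was 1 (trap state) → q2
A string is accepted iff it ends in {q1}, i.e. the first symbol was 0.
Language: All binary strings starting with 0

Final answer: All binary strings starting with 0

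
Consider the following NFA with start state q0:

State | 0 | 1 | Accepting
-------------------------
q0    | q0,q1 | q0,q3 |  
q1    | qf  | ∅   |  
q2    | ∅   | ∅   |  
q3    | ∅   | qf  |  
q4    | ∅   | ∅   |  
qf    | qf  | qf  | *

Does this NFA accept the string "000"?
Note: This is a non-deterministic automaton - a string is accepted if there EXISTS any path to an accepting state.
Track the set of states the NFA could be in: start {q0}
Read '0': {q0} → {q0, q1}
Read '0': {q0, q1} → {q0, q1, qf}
Read '0': {q0, q1, qf} → {q0, q1, qf}
Final set {q0, q1, qf} contains accepting state(s) {qf} → accepted.

Final answer: Yes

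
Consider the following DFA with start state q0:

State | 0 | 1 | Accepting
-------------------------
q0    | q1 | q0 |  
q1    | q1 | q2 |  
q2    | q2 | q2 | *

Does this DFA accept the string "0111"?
Start in q0.
Read '0': q0 → q1
Read '1': q1 → q2
Read '1': q2 → q2
Read '1': q2 → q2
Final state q2 is accepting, so the string is accepted.

Final answer: Yes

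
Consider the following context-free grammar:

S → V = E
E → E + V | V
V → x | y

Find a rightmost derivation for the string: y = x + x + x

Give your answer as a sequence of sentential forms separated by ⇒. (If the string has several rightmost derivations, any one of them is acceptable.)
Start with S.
Step 1: the rightmost non-terminal is S; apply S → V = E:  V = E
Step 2: the rightmost non-terminal is E; apply E → E + V:  V = E + V
Step 3: the rightmost non-terminal is V; apply V → x:  V = E + x
Step 4: the rightmost non-terminal is E; apply E → E + V:  V = E + V + x
Step 5: the rightmost non-terminal is V; apply V → x:  V = E + x + x
Step 6: the rightmost non-terminal is E; apply E → V:  V = V + x + x
Step 7: the rightmost non-terminal is V; apply V → x:  V = x + x + x
Step 8: the rightmost non-terminal is V; apply V → y:  y = x + x + x

Final answer: S ⇒ V = E ⇒ V = E + V ⇒ V = E + x ⇒ V = E + V + x ⇒ V = E + x + x ⇒ V = V + x + x ⇒ V = x + x + x ⇒ y = x + x + x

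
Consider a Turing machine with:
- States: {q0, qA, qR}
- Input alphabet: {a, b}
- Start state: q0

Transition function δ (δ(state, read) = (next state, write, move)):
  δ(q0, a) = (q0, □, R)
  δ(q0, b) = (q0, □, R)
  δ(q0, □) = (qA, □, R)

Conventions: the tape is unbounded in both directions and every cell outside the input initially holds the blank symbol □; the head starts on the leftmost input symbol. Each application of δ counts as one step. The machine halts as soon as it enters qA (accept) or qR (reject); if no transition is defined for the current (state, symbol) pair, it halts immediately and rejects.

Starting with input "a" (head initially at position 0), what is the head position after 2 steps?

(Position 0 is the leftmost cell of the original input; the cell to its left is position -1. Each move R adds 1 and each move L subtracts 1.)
Step 0: [q0]a (head at position 0)
Step 1: δ(q0, a) = (q0, □, R)  ⊢  □[q0]□ (head at position 1)
Step 2: δ(q0, □) = (qA, □, R)  ⊢  □□[qA]□ (head at position 2)
Head position after 2 steps: 2

Final answer: Position 2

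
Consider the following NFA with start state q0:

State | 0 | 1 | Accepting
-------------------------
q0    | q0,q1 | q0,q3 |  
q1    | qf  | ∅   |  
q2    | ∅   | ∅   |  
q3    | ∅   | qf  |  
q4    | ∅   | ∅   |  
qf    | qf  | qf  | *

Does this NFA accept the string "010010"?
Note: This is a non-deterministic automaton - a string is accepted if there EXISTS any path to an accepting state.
Track the set of states the NFA could be in: start {q0}
Read '0': {q0} → {q0, q1}
Read '1': {q0, q1} → {q0, q3}
Read '0': {q0, q3} → {q0, q1}
Read '0': {q0, q1} → {q0, q1, qf}
Read '1': {q0, q1, qf} → {q0, q3, qf}
Read '0': {q0, q3, qf} → {q0, q1, qf}
Final set {q0, q1, qf} contains accepting state(s) {qf} → accepted.

Final answer: Yes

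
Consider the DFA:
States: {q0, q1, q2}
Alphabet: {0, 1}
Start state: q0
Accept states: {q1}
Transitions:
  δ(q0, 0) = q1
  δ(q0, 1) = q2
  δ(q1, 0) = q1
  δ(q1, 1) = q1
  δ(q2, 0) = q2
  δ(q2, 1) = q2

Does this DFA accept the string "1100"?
Processing string "1100":
  q0 --1--> q2
  q2 --1--> q2
  q2 --0--> q2
  q2 --0--> q2
Final state: q2
Accept states: {q1}
q2 is not an accept state, so the string is rejected.

Final answer: No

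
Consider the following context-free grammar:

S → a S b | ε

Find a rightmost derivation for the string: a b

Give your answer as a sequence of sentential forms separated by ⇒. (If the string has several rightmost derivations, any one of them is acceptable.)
Start with S.
Step 1: the rightmost non-terminal is S; apply S → a S b:  a S b
Step 2: the rightmost non-terminal is S; apply S → ε:  a b

Final answer: S ⇒ a S b ⇒ a b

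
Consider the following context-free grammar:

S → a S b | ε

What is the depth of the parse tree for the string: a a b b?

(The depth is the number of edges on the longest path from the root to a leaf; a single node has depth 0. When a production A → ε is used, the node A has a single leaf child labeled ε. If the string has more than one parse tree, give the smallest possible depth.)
The only parse tree applies S → a S b 2 times (once per matching a…b pair) and then S → ε.
The S nodes sit at depths 0, 1, …, 2; the innermost S (depth 2) has the single child ε at depth 3.
The terminal leaves a, b are at depths 1..2, so the longest root-to-leaf path is S → S → … → S → ε with 3 edges.
Depth = 3.

Final answer: 3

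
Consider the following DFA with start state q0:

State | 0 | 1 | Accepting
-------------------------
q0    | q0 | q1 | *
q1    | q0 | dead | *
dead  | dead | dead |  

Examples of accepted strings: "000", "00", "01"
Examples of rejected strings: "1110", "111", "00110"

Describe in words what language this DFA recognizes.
binary strings with no two consecutive 1s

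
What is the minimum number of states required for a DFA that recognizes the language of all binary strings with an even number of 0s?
Language: binary strings with an even number of 0s
Lower bound (Myhill–Nerode): the prefixes ε, 0 are pairwise distinguishable:
  ε vs 0: suffix ε distinguishes them (ε has zero 0s (accepted), 0 has one 0 (rejected))
So any DFA needs at least 2 states.
Upper bound: a DFA with 2 states exists (one state per class above).
Minimum states: 2

Final answer: 2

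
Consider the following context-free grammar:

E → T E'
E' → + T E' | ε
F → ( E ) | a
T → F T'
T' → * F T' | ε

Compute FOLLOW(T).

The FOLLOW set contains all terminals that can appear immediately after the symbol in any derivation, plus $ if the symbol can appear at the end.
Useful FIRST sets: FIRST(E') = {+, ε}, FIRST(T') = {*, ε} (both E' and T' are nullable).
FOLLOW(E): E is the start symbol → $; E appears in F → ( E ) followed by ')' → FOLLOW(E) = {), $}.
FOLLOW(E'): E' appears at the right end of E → T E' and of E' → + T E', so FOLLOW(E') ⊇ FOLLOW(E) (the second occurrence adds nothing new). FOLLOW(E') = {), $}.
FOLLOW(T): in E → T E' and E' → + T E', T is followed by E': add FIRST(E') minus ε = {+}; since E' is nullable, also add FOLLOW(E) and FOLLOW(E') = {), $}. FOLLOW(T) = {+, ), $}.

Final answer: {$, ), +}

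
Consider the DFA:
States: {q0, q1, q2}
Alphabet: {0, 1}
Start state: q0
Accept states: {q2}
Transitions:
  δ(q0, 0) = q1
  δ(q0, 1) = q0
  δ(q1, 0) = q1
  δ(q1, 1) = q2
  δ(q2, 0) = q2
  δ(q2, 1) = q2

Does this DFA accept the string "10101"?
Processing string "10101":
  q0 --1--> q0
  q0 --0--> q1
  q1 --1--> q2
  q2 --0--> q2
  q2 --1--> q2
Final state: q2
Accept states: {q2}
q2 is an accept state, so the string is accepted.

Final answer: Yes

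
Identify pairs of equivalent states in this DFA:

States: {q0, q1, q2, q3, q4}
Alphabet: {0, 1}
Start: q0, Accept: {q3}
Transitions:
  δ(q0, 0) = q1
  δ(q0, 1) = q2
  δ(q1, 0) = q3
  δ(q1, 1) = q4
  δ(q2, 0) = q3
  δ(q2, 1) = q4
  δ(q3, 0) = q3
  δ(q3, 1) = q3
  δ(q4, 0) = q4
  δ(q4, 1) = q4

Using the table-filling algorithm:
Round 0 – mark pairs where exactly one state is accepting: (q0,q3), (q1,q3), (q2,q3), (q3,q4)
Round 1 – newly marked: (q0,q1) [on 0: q1 vs q3, already marked]; (q0,q2) [on 0: q1 vs q3, already marked]; (q1,q4) [on 0: q3 vs q4, already marked]; (q2,q4) [on 0: q3 vs q4, already marked]
Round 2 – newly marked: (q0,q4) [on 0: q1 vs q4, already marked]
No further pairs can be marked.
(q1, q2) unmarked: δ(q1,0)=q3, δ(q2,0)=q3; δ(q1,1)=q4, δ(q2,1)=q4 → equivalent
Equivalent pairs: (q1, q2)

Final answer: Equivalent pairs: (q1, q2)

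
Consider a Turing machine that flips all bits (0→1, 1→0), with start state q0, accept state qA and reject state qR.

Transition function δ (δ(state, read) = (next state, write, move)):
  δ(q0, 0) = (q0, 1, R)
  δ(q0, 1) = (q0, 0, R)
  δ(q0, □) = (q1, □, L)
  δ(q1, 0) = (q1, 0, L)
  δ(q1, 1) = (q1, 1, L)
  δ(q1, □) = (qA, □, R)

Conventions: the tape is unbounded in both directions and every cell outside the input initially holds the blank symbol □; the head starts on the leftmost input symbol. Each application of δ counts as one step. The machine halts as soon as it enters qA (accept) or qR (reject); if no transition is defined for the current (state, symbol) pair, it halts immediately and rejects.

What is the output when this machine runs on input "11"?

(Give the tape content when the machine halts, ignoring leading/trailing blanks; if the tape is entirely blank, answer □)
Step 0: [q0]11 (head at position 0)
Step 1: δ(q0, 1) = (q0, 0, R)  ⊢  0[q0]1 (head at position 1)
Step 2: δ(q0, 1) = (q0, 0, R)  ⊢  00[q0]□ (head at position 2)
Step 3: δ(q0, □) = (q1, □, L)  ⊢  0[q1]0□ (head at position 1)
Step 4: δ(q1, 0) = (q1, 0, L)  ⊢  [q1]00□ (head at position 0)
Step 5: δ(q1, 0) = (q1, 0, L)  ⊢  [q1]□00□ (head at position -1)
Step 6: δ(q1, □) = (qA, □, R)  ⊢  □[qA]00□ (head at position 0)
The machine is in qA, so it halts and accepts.
Tape content when halted (ignoring surrounding blanks): 00

Final answer: Output: 00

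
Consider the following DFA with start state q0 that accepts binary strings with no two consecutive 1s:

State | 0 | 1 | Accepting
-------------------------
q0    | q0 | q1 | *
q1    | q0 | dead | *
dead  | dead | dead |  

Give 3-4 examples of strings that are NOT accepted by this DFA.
Any strings that end in a non-accepting state work; for example:
"11": q0 → q1 → dead; dead is not accepting → rejected
"111": q0 → q1 → dead → dead; dead is not accepting → rejected
"0111": q0 → q0 → q1 → dead → dead; dead is not accepting → rejected
"1101": q0 → q1 → dead → dead → dead; dead is not accepting → rejected

Final answer: "11", "111", "0111", "1101"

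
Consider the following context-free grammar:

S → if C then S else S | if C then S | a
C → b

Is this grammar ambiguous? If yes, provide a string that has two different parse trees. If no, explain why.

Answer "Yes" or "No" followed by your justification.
The 'dangling else' can attach to either if. Two leftmost derivations of  if b then if b then a else a:
  (1) S ⇒ if C then S else S ⇒ if b then S else S ⇒ if b then if C then S else S ⇒ if b then if b then S else S ⇒ if b then if b then a else S ⇒ if b then if b then a else a   (else belongs to the outer if)
  (2) S ⇒ if C then S ⇒ if b then S ⇒ if b then if C then S else S ⇒ if b then if b then S else S ⇒ if b then if b then a else S ⇒ if b then if b then a else a   (else belongs to the inner if)
Two distinct parse trees for the same string, so the grammar is ambiguous.

Final answer: Yes - the string 'if b then if b then a else a' has two distinct leftmost derivations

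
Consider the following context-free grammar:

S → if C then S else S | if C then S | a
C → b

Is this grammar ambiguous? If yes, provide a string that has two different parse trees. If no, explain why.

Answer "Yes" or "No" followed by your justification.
The 'dangling else' can attach to either if. Two leftmost derivations of  if b then if b then a else a:
  (1) S ⇒ if C then S else S ⇒ if b then S else S ⇒ if b then if C then S else S ⇒ if b then if b then S else S ⇒ if b then if b then a else S ⇒ if b then if b then a else a   (else belongs to the outer if)
  (2) S ⇒ if C then S ⇒ if b then S ⇒ if b then if C then S else S ⇒ if b then if b then S else S ⇒ if b then if b then a else S ⇒ if b then if b then a else a   (else belongs to the inner if)
Two distinct parse trees for the same string, so the grammar is ambiguous.

Final answer: Yes - the string 'if b then if b then a else a' has two distinct leftmost derivations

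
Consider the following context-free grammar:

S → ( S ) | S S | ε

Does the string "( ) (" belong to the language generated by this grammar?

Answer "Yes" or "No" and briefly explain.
Each production adds parentheses only in matched pairs (S → ( S )) or none at all, so every derived string has equally many '(' and ')'. The string ( ) ( has two '(' and one ')', so it cannot be derived.

Final answer: No - no valid derivation exists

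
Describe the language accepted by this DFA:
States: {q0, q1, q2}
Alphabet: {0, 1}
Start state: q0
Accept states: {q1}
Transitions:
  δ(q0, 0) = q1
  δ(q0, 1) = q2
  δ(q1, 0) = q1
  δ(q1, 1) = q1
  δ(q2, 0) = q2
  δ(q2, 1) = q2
Analyzing the DFA structure:
Start state: q0
Accept states: {q1}
Interpreting what each state remembers (checking against the transitions):
  q0: nothing has been read yet
  q1: the first symbol was 0
  q2: the first symbol was 1 (trap state)
  δ(q0, 0): in q0 (nothing has been read yet), after reading 0 we have: the first symbol was 0 → q1
  δ(q0, 1): in q0 (nothing has been read yet), after reading 1 we have: the first symbol was 1 (trap state) → q2
  δ(q1, 0): in q1 (the first symbol was 0), after reading 0 we have: the first symbol was 0 → q1
  δ(q1, 1): in q1 (the first symbol was 0), after reading 1 we have: the first symbol was 0 → q1
  δ(q2, 0): in q2 (the first symbol was 1 (trap state)), after reading 0 we have: the first symbol was 1 (trap state) → q2
  δ(q2, 1): in q2 (the first symbol was 1 (trap state)), after reading 1 we have: the first symbol was 1 (trap state) → q2
A string is accepted iff it ends in {q1}, i.e. the first symbol was 0.
Language: All binary strings starting with 0

Final answer: All binary strings starting with 0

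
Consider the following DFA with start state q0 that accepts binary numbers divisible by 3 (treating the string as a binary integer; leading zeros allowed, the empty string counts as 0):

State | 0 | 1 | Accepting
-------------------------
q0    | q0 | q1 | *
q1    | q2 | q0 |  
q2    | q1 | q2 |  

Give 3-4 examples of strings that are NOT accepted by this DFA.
Any strings that end in a non-accepting state work; for example:
"10": q0 → q1 → q2; q2 is not accepting → rejected
"100": q0 → q1 → q2 → q1; q1 is not accepting → rejected
"101": q0 → q1 → q2 → q2; q2 is not accepting → rejected
"0001": q0 → q0 → q0 → q0 → q1; q1 is not accepting → rejected

Final answer: "10", "100", "101", "0001"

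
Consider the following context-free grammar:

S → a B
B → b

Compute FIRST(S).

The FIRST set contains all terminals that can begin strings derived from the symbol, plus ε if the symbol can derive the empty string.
S has the single production S → a B, whose right-hand side begins with the terminal a. So FIRST(S) = {a}.

Final answer: {a}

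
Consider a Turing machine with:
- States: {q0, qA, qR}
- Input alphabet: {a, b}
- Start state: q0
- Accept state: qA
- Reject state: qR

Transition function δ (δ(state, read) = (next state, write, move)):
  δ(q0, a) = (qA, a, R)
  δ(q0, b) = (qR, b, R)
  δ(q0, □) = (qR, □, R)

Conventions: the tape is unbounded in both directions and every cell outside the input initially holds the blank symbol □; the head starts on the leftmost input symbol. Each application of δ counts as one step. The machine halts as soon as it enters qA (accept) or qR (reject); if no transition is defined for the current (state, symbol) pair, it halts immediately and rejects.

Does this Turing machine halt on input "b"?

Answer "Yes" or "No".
Step 0: [q0]b (head at position 0)
Step 1: δ(q0, b) = (qR, b, R)  ⊢  b[qR]□ (head at position 1)
The machine is in qR, so it halts and rejects.
It halts after 1 steps.

Final answer: Yes - halts after 1 steps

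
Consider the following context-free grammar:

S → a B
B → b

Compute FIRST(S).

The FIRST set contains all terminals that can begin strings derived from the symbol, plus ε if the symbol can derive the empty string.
S has the single production S → a B, whose right-hand side begins with the terminal a. So FIRST(S) = {a}.

Final answer: {a}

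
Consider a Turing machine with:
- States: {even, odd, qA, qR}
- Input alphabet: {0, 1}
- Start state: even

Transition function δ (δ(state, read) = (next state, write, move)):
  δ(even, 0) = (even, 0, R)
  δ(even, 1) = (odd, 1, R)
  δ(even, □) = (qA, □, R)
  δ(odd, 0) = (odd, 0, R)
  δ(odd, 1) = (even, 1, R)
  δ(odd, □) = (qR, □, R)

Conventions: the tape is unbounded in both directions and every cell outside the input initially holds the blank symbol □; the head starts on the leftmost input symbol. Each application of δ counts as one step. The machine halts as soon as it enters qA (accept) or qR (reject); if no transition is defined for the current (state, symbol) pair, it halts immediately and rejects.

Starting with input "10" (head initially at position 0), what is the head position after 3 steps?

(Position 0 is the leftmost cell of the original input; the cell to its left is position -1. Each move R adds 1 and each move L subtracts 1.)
Step 0: [even]10 (head at position 0)
Step 1: δ(even, 1) = (odd, 1, R)  ⊢  1[odd]0 (head at position 1)
Step 2: δ(odd, 0) = (odd, 0, R)  ⊢  10[odd]□ (head at position 2)
Step 3: δ(odd, □) = (qR, □, R)  ⊢  10□[qR]□ (head at position 3)
Head position after 3 steps: 3

Final answer: Position 3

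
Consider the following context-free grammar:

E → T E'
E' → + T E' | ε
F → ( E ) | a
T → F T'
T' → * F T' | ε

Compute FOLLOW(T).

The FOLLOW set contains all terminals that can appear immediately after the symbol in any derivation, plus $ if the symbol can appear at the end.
Useful FIRST sets: FIRST(E') = {+, ε}, FIRST(T') = {*, ε} (both E' and T' are nullable).
FOLLOW(E): E is the start symbol → $; E appears in F → ( E ) followed by ')' → FOLLOW(E) = {), $}.
FOLLOW(E'): E' appears at the right end of E → T E' and of E' → + T E', so FOLLOW(E') ⊇ FOLLOW(E) (the second occurrence adds nothing new). FOLLOW(E') = {), $}.
FOLLOW(T): in E → T E' and E' → + T E', T is followed by E': add FIRST(E') minus ε = {+}; since E' is nullable, also add FOLLOW(E) and FOLLOW(E') = {), $}. FOLLOW(T) = {+, ), $}.

Final answer: {$, ), +}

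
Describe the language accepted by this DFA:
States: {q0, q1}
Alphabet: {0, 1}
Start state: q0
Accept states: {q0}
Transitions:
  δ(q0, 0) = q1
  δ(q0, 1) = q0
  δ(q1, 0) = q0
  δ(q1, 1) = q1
Analyzing the DFA structure:
Start state: q0
Accept states: {q0}
Interpreting what each state remembers (checking against the transitions):
  q0: an even number of 0s has been read so far
  q1: an odd number of 0s has been read so far
  δ(q0, 0): in q0 (an even number of 0s has been read so far), after reading 0 we have: an odd number of 0s has been read so far → q1
  δ(q0, 1): in q0 (an even number of 0s has been read so far), after reading 1 we have: an even number of 0s has been read so far → q0
  δ(q1, 0): in q1 (an odd number of 0s has been read so far), after reading 0 we have: an even number of 0s has been read so far → q0
  δ(q1, 1): in q1 (an odd number of 0s has been read so far), after reading 1 we have: an odd number of 0s has been read so far → q1
A string is accepted iff it ends in {q0}, i.e. an even number of 0s has been read so far.
Language: All binary strings with an even number of 0s

Final answer: All binary strings with an even number of 0s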